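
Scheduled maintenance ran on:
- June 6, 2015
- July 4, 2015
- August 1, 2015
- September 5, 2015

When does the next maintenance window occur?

Gaps: 28, 28, 35 days — a mix of 28 and 35. Every date is a Saturday.
Each is the 1st Saturday of its month.
1st Saturday of October 2015: October 3, 2015.

October 3, 2015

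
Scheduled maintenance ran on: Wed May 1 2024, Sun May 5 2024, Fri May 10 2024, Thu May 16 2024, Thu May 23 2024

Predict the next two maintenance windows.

Gaps: 4, 5, 6, 7 days — each gap is 1 larger than the previous one.
Next gap: 8 days. Thu May 23 2024 + 8 days = Fri May 31 2024.
Next gap: 9 days. Fri May 31 2024 + 9 days = Sun Jun 9 2024.

Fri May 31 2024, Sun Jun 9 2024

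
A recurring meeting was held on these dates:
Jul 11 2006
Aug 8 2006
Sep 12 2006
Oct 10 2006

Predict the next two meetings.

All dates are Tuesdays, 28, 35, 28 days apart.
Specifically, the 2nd Tuesday of each month.
November 2006 — 2nd Tuesday is Nov 14 2006.
2nd Tuesday of December 2006: Dec 12 2006.

Nov 14 2006, Dec 12 2006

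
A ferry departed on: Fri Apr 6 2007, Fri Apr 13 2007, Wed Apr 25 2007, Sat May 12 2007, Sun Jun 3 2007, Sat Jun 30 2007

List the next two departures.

Gaps: 7, 12, 17, 22, 27 days — each gap is 5 larger than the previous one.
Next gap: 32 days. Sat Jun 30 2007 + 32 days = Wed Aug 1 2007.
Next gap: 37 days. Wed Aug 1 2007 + 37 days = Fri Sep 7 2007.

Wed Aug 1 2007, Fri Sep 7 2007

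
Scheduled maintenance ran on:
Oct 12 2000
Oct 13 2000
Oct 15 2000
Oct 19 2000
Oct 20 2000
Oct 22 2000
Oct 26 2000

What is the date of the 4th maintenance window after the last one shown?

Nov 3 2000

Gaps: 1, 2, 4, 1, 2, 4 days — not constant, but cyclic with period 3.
The events fall on every Thursday, Friday and Sunday.
Next Friday: Oct 27 2000.
The following Sunday is Oct 29 2000.
The following Thursday is Nov 2 2000.
The following Friday is Nov 3 2000.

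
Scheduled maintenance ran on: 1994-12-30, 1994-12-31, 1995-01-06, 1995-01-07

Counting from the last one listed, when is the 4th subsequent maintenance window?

1995-01-21

Every event lands on a Friday or Saturday (gaps cycle 1, 6, 1).
So the schedule is: every Friday and Saturday.
The following Friday is 1995-01-13.
Next Saturday: 1995-01-14.
The following Friday is 1995-01-20.
Next Saturday: 1995-01-21.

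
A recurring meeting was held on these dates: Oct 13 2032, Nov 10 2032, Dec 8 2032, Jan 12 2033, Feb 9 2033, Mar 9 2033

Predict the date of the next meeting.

Gaps: 28, 28, 35, 28, 28 days — a mix of 28 and 35. Every date is a Wednesday.
Each is the 2nd Wednesday of its month.
2nd Wednesday of April 2033: Apr 13 2033.

Apr 13 2033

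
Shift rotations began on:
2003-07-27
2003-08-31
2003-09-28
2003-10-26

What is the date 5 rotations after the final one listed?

Every date is a Sunday; gaps 35, 28, 28 days.
Each is the last Sunday of its month (at least one falls on the 29th or later, ruling out '4th Sunday').
Last Sunday of November 2003: 2003-11-30.
December 2003 ends with Sunday 2003-12-28.
January 2004 ends with Sunday 2004-01-25.
February 2004 ends with Sunday 2004-02-29.
March 2004 ends with Sunday 2004-03-28.

2004-03-28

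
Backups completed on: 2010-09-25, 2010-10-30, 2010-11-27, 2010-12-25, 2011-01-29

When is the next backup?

2011-02-26

Every date is a Saturday; gaps 35, 28, 28, 35 days.
Each is the last Saturday of its month (at least one falls on the 29th or later, ruling out '4th Saturday').
February 2011 ends with Saturday 2011-02-26.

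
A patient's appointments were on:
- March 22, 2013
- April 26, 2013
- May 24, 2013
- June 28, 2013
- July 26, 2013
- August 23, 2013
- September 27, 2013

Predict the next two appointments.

Gaps: 35, 28, 35, 28, 28, 35 days — a mix of 28 and 35. Every date is a Friday.
Each is the 4th Friday of its month.
October 2013 — 4th Friday is October 25, 2013.
4th Friday of November 2013: November 22, 2013.

October 25, 2013; November 22, 2013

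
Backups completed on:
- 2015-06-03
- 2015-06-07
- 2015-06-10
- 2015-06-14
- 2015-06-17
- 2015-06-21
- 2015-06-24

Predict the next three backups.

The gap pattern 4, 3, 4, 3, 4, 3 repeats every 2 events.
These are the Wednesdays and Sundays of each week.
Next Sunday: 2015-06-28.
Next Wednesday: 2015-07-01.
Next Sunday: 2015-07-05.

2015-06-28, 2015-07-01, 2015-07-05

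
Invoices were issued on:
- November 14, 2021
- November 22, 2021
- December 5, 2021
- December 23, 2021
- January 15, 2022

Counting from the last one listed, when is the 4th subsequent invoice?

June 6, 2022

Intervals are 8, 13, 18, 23 days — an arithmetic progression with common difference 5.
Next gap: 28 days. January 15, 2022 + 28 days = February 12, 2022.
Next gap: 33 days. February 12, 2022 + 33 days = March 17, 2022.
Next gap: 38 days. March 17, 2022 + 38 days = April 24, 2022.
Next gap: 43 days. April 24, 2022 + 43 days = June 6, 2022.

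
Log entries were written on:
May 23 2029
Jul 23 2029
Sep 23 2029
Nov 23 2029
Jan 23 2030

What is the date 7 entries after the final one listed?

Gaps: 61, 62, 61, 61 days — not constant. Every event is on the 23rd of the month.
Pattern: the 23rd of every 2 months.
March 2030: Mar 23 2030.
Next: May 2030 → May 23 2030.
July 2030: Jul 23 2030.
September 2030: Sep 23 2030.
November 2030: Nov 23 2030.
January 2031: Jan 23 2031.
Next: March 2031 → Mar 23 2031.

Mar 23 2031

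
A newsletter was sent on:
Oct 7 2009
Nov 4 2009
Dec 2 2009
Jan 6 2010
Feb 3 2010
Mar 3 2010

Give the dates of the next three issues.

These are Wednesdays at 28- or 35-day spacing (28, 28, 35, 28, 28).
The pattern: 1st Wednesday of the month.
1st Wednesday of April 2010: Apr 7 2010.
1st Wednesday of May 2010: May 5 2010.
1st Wednesday of June 2010: Jun 2 2010.

Apr 7 2010, May 5 2010, Jun 2 2010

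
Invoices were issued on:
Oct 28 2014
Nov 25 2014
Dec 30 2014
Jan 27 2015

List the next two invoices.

All Tuesdays; the gaps (28, 35, 28) vary with month length.
This is the last Tuesday of each month.
February 2015 ends with Tuesday Feb 24 2015.
Last Tuesday of March 2015: Mar 31 2015.

Feb 24 2015, Mar 31 2015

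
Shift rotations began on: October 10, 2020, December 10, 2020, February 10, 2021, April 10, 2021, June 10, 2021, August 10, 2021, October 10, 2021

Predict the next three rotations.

December 10, 2021; February 10, 2022; April 10, 2022

Each date is the 10th; the gaps (61, 62, 59, 61, 61, 61) track the month lengths.
The rule is the 10th of every 2 months.
December 2021: December 10, 2021.
February 2022: February 10, 2022.
April 2022: April 10, 2022.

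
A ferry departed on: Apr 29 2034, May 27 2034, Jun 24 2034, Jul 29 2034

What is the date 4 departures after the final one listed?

Every date is a Saturday; gaps 28, 28, 35 days.
Each is the last Saturday of its month (at least one falls on the 29th or later, ruling out '4th Saturday').
Last Saturday of August 2034: Aug 26 2034.
September 2034 ends with Saturday Sep 30 2034.
October 2034 ends with Saturday Oct 28 2034.
November 2034 ends with Saturday Nov 25 2034.

Nov 25 2034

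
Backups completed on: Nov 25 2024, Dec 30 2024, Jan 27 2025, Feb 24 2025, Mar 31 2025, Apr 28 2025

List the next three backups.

May 26 2025, Jun 30 2025, Jul 28 2025

Every date is a Monday; gaps 35, 28, 28, 35, 28 days.
Each is the last Monday of its month (at least one falls on the 29th or later, ruling out '4th Monday').
May 2025 ends with Monday May 26 2025.
Last Monday of June 2025: Jun 30 2025.
Last Monday of July 2025: Jul 28 2025.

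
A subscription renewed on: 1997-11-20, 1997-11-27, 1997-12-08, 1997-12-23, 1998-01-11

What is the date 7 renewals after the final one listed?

Intervals are 7, 11, 15, 19 days — an arithmetic progression with common difference 4.
Next gap: 23 days. 1998-01-11 + 23 days = 1998-02-03.
Next gap: 27 days. 1998-02-03 + 27 days = 1998-03-02.
Next gap: 31 days. 1998-03-02 + 31 days = 1998-04-02.
Next gap: 35 days. 1998-04-02 + 35 days = 1998-05-07.
Next gap: 39 days. 1998-05-07 + 39 days = 1998-06-15.
Next gap: 43 days. 1998-06-15 + 43 days = 1998-07-28.
Next gap: 47 days. 1998-07-28 + 47 days = 1998-09-13.

1998-09-13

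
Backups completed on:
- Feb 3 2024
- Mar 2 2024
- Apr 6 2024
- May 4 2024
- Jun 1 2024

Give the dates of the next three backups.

These are Saturdays at 28- or 35-day spacing (28, 35, 28, 28).
The pattern: 1st Saturday of the month.
July 2024 — 1st Saturday is Jul 6 2024.
August 2024 — 1st Saturday is Aug 3 2024.
September 2024 — 1st Saturday is Sep 7 2024.

Jul 6 2024, Aug 3 2024, Sep 7 2024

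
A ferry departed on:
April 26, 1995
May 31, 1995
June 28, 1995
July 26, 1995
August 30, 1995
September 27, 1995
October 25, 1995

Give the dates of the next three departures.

November 29, 1995; December 27, 1995; January 31, 1996

These are Wednesdays with 35, 28, 28, 35, 28, 28-day gaps.
Each is the final Wednesday of its month — May 31, 1995 is past the 28th, so '4th Wednesday' doesn't fit.
November 1995 ends with Wednesday November 29, 1995.
Last Wednesday of December 1995: December 27, 1995.
Last Wednesday of January 1996: January 31, 1996.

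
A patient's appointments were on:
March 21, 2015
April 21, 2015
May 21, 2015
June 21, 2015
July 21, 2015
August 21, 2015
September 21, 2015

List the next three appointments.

Each date is the 21st; the gaps (31, 30, 31, 30, 31, 31) track the month lengths.
The rule is the 21st of each month.
October 2015: October 21, 2015.
November 2015: November 21, 2015.
December 2015: December 21, 2015.

October 21, 2015; November 21, 2015; December 21, 2015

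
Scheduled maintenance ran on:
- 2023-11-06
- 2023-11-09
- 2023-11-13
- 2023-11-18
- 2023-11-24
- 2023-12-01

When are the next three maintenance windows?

2023-12-09, 2023-12-18, 2023-12-28

The spacing grows by 1 each time: 3, 4, 5, 6, 7 days.
Next gap: 8 days. 2023-12-01 + 8 days = 2023-12-09.
Next gap: 9 days. 2023-12-09 + 9 days = 2023-12-18.
Next gap: 10 days. 2023-12-18 + 10 days = 2023-12-28.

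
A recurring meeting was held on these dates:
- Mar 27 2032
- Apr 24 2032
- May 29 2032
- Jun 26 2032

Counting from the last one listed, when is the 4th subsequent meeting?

Every date is a Saturday; gaps 28, 35, 28 days.
Each is the last Saturday of its month (at least one falls on the 29th or later, ruling out '4th Saturday').
Last Saturday of July 2032: Jul 31 2032.
August 2032 ends with Saturday Aug 28 2032.
September 2032 ends with Saturday Sep 25 2032.
Last Saturday of October 2032: Oct 30 2032.

Oct 30 2032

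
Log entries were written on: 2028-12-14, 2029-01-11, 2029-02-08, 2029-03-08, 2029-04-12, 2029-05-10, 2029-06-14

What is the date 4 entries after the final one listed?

These are Thursdays at 28- or 35-day spacing (28, 28, 28, 35, 28, 35).
The pattern: 2nd Thursday of the month.
July 2029 — 2nd Thursday is 2029-07-12.
2nd Thursday of August 2029: 2029-08-09.
2nd Thursday of September 2029: 2029-09-13.
2nd Thursday of October 2029: 2029-10-11.

2029-10-11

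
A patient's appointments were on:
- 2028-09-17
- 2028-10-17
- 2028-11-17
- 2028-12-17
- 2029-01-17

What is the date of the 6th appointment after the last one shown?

2029-07-17

The day-of-month is always 17 (30, 31, 30, 31 days between events).
So this recurs on the 17th of each month.
Next: February 2029 → 2029-02-17.
March 2029: 2029-03-17.
Next: April 2029 → 2029-04-17.
May 2029: 2029-05-17.
Next: June 2029 → 2029-06-17.
July 2029: 2029-07-17.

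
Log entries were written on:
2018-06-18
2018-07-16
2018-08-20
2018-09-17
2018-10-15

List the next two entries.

All dates are Mondays, 28, 35, 28, 28 days apart.
Specifically, the 3rd Monday of each month.
3rd Monday of November 2018: 2018-11-19.
December 2018 — 3rd Monday is 2018-12-17.

2018-11-19, 2018-12-17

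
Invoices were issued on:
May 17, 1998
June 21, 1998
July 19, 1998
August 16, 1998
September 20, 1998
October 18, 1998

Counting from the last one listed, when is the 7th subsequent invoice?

Gaps: 35, 28, 28, 35, 28 days — a mix of 28 and 35. Every date is a Sunday.
Each is the 3rd Sunday of its month.
November 1998 — 3rd Sunday is November 15, 1998.
3rd Sunday of December 1998: December 20, 1998.
3rd Sunday of January 1999: January 17, 1999.
3rd Sunday of February 1999: February 21, 1999.
March 1999 — 3rd Sunday is March 21, 1999.
3rd Sunday of April 1999: April 18, 1999.
May 1999 — 3rd Sunday is May 16, 1999.

May 16, 1999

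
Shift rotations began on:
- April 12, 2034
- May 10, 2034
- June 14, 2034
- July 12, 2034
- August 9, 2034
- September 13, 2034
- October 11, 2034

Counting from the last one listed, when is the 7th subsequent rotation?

May 9, 2035

Gaps: 28, 35, 28, 28, 35, 28 days — a mix of 28 and 35. Every date is a Wednesday.
Each is the 2nd Wednesday of its month.
2nd Wednesday of November 2034: November 8, 2034.
December 2034 — 2nd Wednesday is December 13, 2034.
2nd Wednesday of January 2035: January 10, 2035.
February 2035 — 2nd Wednesday is February 14, 2035.
2nd Wednesday of March 2035: March 14, 2035.
April 2035 — 2nd Wednesday is April 11, 2035.
May 2035 — 2nd Wednesday is May 9, 2035.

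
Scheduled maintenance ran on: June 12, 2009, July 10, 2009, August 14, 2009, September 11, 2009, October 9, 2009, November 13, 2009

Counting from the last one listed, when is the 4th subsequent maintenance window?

March 12, 2010

All dates are Fridays, 28, 35, 28, 28, 35 days apart.
Specifically, the 2nd Friday of each month.
2nd Friday of December 2009: December 11, 2009.
January 2010 — 2nd Friday is January 8, 2010.
2nd Friday of February 2010: February 12, 2010.
2nd Friday of March 2010: March 12, 2010.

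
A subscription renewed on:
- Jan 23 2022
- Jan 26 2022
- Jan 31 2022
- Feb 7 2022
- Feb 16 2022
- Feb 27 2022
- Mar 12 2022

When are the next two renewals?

Mar 27 2022, Apr 13 2022

Gaps: 3, 5, 7, 9, 11, 13 days — each gap is 2 larger than the previous one.
Next gap: 15 days. Mar 12 2022 + 15 days = Mar 27 2022.
Next gap: 17 days. Mar 27 2022 + 17 days = Apr 13 2022.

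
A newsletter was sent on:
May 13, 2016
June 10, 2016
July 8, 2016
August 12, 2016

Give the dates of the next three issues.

Gaps: 28, 28, 35 days — a mix of 28 and 35. Every date is a Friday.
Each is the 2nd Friday of its month.
September 2016 — 2nd Friday is September 9, 2016.
2nd Friday of October 2016: October 14, 2016.
November 2016 — 2nd Friday is November 11, 2016.

September 9, 2016; October 14, 2016; November 11, 2016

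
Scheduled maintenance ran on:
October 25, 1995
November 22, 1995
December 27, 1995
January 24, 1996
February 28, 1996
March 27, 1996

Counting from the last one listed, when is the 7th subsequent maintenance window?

October 23, 1996

These are Wednesdays at 28- or 35-day spacing (28, 35, 28, 35, 28).
The pattern: 4th Wednesday of the month.
4th Wednesday of April 1996: April 24, 1996.
4th Wednesday of May 1996: May 22, 1996.
June 1996 — 4th Wednesday is June 26, 1996.
4th Wednesday of July 1996: July 24, 1996.
4th Wednesday of August 1996: August 28, 1996.
4th Wednesday of September 1996: September 25, 1996.
4th Wednesday of October 1996: October 23, 1996.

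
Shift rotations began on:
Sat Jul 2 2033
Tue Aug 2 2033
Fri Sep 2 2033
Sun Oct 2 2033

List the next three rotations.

Gaps: 31, 31, 30 days — not constant. Every event is on the 2nd of the month.
Pattern: the 2nd of each month.
November 2033: Wed Nov 2 2033.
Next: December 2033 → Fri Dec 2 2033.
January 2034: Mon Jan 2 2034.

Wed Nov 2 2033, Fri Dec 2 2033, Mon Jan 2 2034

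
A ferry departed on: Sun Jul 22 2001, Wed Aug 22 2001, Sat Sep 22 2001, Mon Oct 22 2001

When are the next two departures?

The day-of-month is always 22 (31, 31, 30 days between events).
So this recurs on the 22nd of each month.
November 2001: Thu Nov 22 2001.
Next: December 2001 → Sat Dec 22 2001.

Thu Nov 22 2001, Sat Dec 22 2001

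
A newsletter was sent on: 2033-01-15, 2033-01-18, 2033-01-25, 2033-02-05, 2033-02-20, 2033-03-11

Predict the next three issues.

The spacing grows by 4 each time: 3, 7, 11, 15, 19 days.
Next gap: 23 days. 2033-03-11 + 23 days = 2033-04-03.
Next gap: 27 days. 2033-04-03 + 27 days = 2033-04-30.
Next gap: 31 days. 2033-04-30 + 31 days = 2033-05-31.

2033-04-03, 2033-04-30, 2033-05-31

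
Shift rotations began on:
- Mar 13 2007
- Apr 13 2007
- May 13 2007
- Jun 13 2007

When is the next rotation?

Jul 13 2007

Gaps: 31, 30, 31 days — not constant. Every event is on the 13th of the month.
Pattern: the 13th of each month.
July 2007: Jul 13 2007.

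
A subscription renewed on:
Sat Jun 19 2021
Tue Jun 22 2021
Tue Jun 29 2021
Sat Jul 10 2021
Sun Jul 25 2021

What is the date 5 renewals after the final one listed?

Intervals are 3, 7, 11, 15 days — an arithmetic progression with common difference 4.
Next gap: 19 days. Sun Jul 25 2021 + 19 days = Fri Aug 13 2021.
Next gap: 23 days. Fri Aug 13 2021 + 23 days = Sun Sep 5 2021.
Next gap: 27 days. Sun Sep 5 2021 + 27 days = Sat Oct 2 2021.
Next gap: 31 days. Sat Oct 2 2021 + 31 days = Tue Nov 2 2021.
Next gap: 35 days. Tue Nov 2 2021 + 35 days = Tue Dec 7 2021.

Tue Dec 7 2021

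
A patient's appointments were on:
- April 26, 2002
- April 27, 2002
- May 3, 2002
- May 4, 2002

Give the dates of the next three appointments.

May 10, 2002; May 11, 2002; May 17, 2002

The gap pattern 1, 6, 1 repeats every 2 events.
These are the Fridays and Saturdays of each week.
Next Friday: May 10, 2002.
The following Saturday is May 11, 2002.
The following Friday is May 17, 2002.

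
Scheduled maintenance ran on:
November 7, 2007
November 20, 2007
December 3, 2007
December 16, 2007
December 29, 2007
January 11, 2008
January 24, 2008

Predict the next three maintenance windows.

February 6, 2008; February 19, 2008; March 3, 2008

Every event comes 13 days after the last (13, 13, 13, 13, 13, 13).
January 24, 2008 + 13 days = February 6, 2008.
February 6, 2008 + 13 days = February 19, 2008.
February 19, 2008 + 13 days = March 3, 2008.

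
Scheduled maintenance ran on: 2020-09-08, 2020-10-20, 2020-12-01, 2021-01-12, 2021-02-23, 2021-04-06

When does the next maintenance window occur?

2021-05-18

Gaps between consecutive events: 42, 42, 42, 42, 42 days — a constant 42-day interval.
2021-04-06 + 42 days = 2021-05-18.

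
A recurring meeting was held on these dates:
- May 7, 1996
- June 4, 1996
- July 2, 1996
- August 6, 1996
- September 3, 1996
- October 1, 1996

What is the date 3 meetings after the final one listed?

January 7, 1997

These are Tuesdays at 28- or 35-day spacing (28, 28, 35, 28, 28).
The pattern: 1st Tuesday of the month.
1st Tuesday of November 1996: November 5, 1996.
1st Tuesday of December 1996: December 3, 1996.
1st Tuesday of January 1997: January 7, 1997.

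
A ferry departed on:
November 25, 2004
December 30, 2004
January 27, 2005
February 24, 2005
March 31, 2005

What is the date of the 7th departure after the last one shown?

All Thursdays; the gaps (35, 28, 28, 35) vary with month length.
This is the last Thursday of each month.
April 2005 ends with Thursday April 28, 2005.
May 2005 ends with Thursday May 26, 2005.
June 2005 ends with Thursday June 30, 2005.
July 2005 ends with Thursday July 28, 2005.
Last Thursday of August 2005: August 25, 2005.
September 2005 ends with Thursday September 29, 2005.
Last Thursday of October 2005: October 27, 2005.

October 27, 2005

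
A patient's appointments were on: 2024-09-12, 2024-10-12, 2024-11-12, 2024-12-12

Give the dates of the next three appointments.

2025-01-12, 2025-02-12, 2025-03-12

Each date is the 12th; the gaps (30, 31, 30) track the month lengths.
The rule is the 12th of each month.
Next: January 2025 → 2025-01-12.
Next: February 2025 → 2025-02-12.
Next: March 2025 → 2025-03-12.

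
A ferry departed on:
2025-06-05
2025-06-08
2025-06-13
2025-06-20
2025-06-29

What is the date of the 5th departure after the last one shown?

Gaps: 3, 5, 7, 9 days — each gap is 2 larger than the previous one.
Next gap: 11 days. 2025-06-29 + 11 days = 2025-07-10.
Next gap: 13 days. 2025-07-10 + 13 days = 2025-07-23.
Next gap: 15 days. 2025-07-23 + 15 days = 2025-08-07.
Next gap: 17 days. 2025-08-07 + 17 days = 2025-08-24.
Next gap: 19 days. 2025-08-24 + 19 days = 2025-09-12.

2025-09-12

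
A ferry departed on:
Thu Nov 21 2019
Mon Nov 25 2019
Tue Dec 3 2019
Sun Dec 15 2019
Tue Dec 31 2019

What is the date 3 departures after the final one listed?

Intervals are 4, 8, 12, 16 days — an arithmetic progression with common difference 4.
Next gap: 20 days. Tue Dec 31 2019 + 20 days = Mon Jan 20 2020.
Next gap: 24 days. Mon Jan 20 2020 + 24 days = Thu Feb 13 2020.
Next gap: 28 days. Thu Feb 13 2020 + 28 days = Thu Mar 12 2020.

Thu Mar 12 2020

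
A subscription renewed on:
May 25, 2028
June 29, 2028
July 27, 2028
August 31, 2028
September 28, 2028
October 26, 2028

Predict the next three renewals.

November 30, 2028; December 28, 2028; January 25, 2029

Every date is a Thursday; gaps 35, 28, 35, 28, 28 days.
Each is the last Thursday of its month (at least one falls on the 29th or later, ruling out '4th Thursday').
Last Thursday of November 2028: November 30, 2028.
December 2028 ends with Thursday December 28, 2028.
Last Thursday of January 2029: January 25, 2029.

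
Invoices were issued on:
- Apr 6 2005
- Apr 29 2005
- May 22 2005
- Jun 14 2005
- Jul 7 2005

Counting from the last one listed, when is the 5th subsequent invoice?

The spacing is 23, 23, 23, 23 days — always 23 days.
Jul 7 2005 + 23 days = Jul 30 2005.
Jul 30 2005 + 23 days = Aug 22 2005.
Aug 22 2005 + 23 days = Sep 14 2005.
Sep 14 2005 + 23 days = Oct 7 2005.
Oct 7 2005 + 23 days = Oct 30 2005.

Oct 30 2005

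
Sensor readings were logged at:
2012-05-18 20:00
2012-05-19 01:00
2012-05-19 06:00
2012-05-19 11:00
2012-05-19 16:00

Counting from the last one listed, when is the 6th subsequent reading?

Gaps: 5, 5, 5, 5 hours — each event is 5 hours after the previous one.
2012-05-19 16:00 + 5 h = 2012-05-19 21:00.
2012-05-19 21:00 + 5 h = 2012-05-20 02:00.
2012-05-20 02:00 + 5 h = 2012-05-20 07:00.
2012-05-20 07:00 + 5 h = 2012-05-20 12:00.
2012-05-20 12:00 + 5 h = 2012-05-20 17:00.
2012-05-20 17:00 + 5 h = 2012-05-20 22:00.

2012-05-20 22:00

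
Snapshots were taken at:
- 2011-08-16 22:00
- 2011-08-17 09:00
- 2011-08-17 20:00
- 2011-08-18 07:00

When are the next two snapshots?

2011-08-18 18:00, 2011-08-19 05:00

Spacing: 11, 11, 11 h — constant 11 h.
2011-08-18 07:00 + 11 h = 2011-08-18 18:00.
2011-08-18 18:00 + 11 h = 2011-08-19 05:00.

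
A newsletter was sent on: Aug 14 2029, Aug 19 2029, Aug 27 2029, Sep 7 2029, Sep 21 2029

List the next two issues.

Intervals are 5, 8, 11, 14 days — an arithmetic progression with common difference 3.
Next gap: 17 days. Sep 21 2029 + 17 days = Oct 8 2029.
Next gap: 20 days. Oct 8 2029 + 20 days = Oct 28 2029.

Oct 8 2029, Oct 28 2029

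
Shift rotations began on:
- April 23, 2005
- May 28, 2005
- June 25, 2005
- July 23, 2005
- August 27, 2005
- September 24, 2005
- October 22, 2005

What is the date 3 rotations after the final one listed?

January 28, 2006

Gaps: 35, 28, 28, 35, 28, 28 days — a mix of 28 and 35. Every date is a Saturday.
Each is the 4th Saturday of its month.
4th Saturday of November 2005: November 26, 2005.
December 2005 — 4th Saturday is December 24, 2005.
4th Saturday of January 2006: January 28, 2006.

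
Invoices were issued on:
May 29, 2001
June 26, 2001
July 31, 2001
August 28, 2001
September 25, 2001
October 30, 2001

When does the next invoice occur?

November 27, 2001

These are Tuesdays with 28, 35, 28, 28, 35-day gaps.
Each is the final Tuesday of its month — May 29, 2001 is past the 28th, so '4th Tuesday' doesn't fit.
Last Tuesday of November 2001: November 27, 2001.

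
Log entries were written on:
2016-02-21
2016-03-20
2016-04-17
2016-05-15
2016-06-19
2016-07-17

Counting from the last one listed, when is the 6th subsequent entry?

2017-01-15

Gaps: 28, 28, 28, 35, 28 days — a mix of 28 and 35. Every date is a Sunday.
Each is the 3rd Sunday of its month.
August 2016 — 3rd Sunday is 2016-08-21.
September 2016 — 3rd Sunday is 2016-09-18.
October 2016 — 3rd Sunday is 2016-10-16.
3rd Sunday of November 2016: 2016-11-20.
3rd Sunday of December 2016: 2016-12-18.
January 2017 — 3rd Sunday is 2017-01-15.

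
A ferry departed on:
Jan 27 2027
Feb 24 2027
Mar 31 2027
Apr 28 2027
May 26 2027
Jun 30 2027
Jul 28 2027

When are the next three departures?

Aug 25 2027, Sep 29 2027, Oct 27 2027

These are Wednesdays with 28, 35, 28, 28, 35, 28-day gaps.
Each is the final Wednesday of its month — Mar 31 2027 is past the 28th, so '4th Wednesday' doesn't fit.
Last Wednesday of August 2027: Aug 25 2027.
Last Wednesday of September 2027: Sep 29 2027.
October 2027 ends with Wednesday Oct 27 2027.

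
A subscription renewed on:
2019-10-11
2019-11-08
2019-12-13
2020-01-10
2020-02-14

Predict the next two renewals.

2020-03-13, 2020-04-10

All dates are Fridays, 28, 35, 28, 35 days apart.
Specifically, the 2nd Friday of each month.
2nd Friday of March 2020: 2020-03-13.
April 2020 — 2nd Friday is 2020-04-10.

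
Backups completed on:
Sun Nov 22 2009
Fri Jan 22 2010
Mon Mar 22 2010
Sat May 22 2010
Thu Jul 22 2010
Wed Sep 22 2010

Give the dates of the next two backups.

Mon Nov 22 2010, Sat Jan 22 2011

Each date is the 22nd; the gaps (61, 59, 61, 61, 62) track the month lengths.
The rule is the 22nd of every 2 months.
November 2010: Mon Nov 22 2010.
January 2011: Sat Jan 22 2011.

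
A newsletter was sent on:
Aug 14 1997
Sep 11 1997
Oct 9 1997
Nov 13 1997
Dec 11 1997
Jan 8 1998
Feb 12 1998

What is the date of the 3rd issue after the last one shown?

May 14 1998

These are Thursdays at 28- or 35-day spacing (28, 28, 35, 28, 28, 35).
The pattern: 2nd Thursday of the month.
2nd Thursday of March 1998: Mar 12 1998.
April 1998 — 2nd Thursday is Apr 9 1998.
2nd Thursday of May 1998: May 14 1998.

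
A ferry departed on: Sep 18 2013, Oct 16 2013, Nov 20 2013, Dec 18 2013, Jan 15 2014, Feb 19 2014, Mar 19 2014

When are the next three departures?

These are Wednesdays at 28- or 35-day spacing (28, 35, 28, 28, 35, 28).
The pattern: 3rd Wednesday of the month.
April 2014 — 3rd Wednesday is Apr 16 2014.
3rd Wednesday of May 2014: May 21 2014.
June 2014 — 3rd Wednesday is Jun 18 2014.

Apr 16 2014, May 21 2014, Jun 18 2014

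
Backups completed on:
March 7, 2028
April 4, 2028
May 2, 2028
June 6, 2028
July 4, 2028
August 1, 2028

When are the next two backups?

All dates are Tuesdays, 28, 28, 35, 28, 28 days apart.
Specifically, the 1st Tuesday of each month.
1st Tuesday of September 2028: September 5, 2028.
1st Tuesday of October 2028: October 3, 2028.

September 5, 2028; October 3, 2028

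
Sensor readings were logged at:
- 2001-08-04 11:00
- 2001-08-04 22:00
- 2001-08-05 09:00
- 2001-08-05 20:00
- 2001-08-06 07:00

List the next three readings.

Gaps: 11, 11, 11, 11 hours — each event is 11 hours after the previous one.
2001-08-06 07:00 + 11 h = 2001-08-06 18:00.
2001-08-06 18:00 + 11 h = 2001-08-07 05:00.
2001-08-07 05:00 + 11 h = 2001-08-07 16:00.

2001-08-06 18:00, 2001-08-07 05:00, 2001-08-07 16:00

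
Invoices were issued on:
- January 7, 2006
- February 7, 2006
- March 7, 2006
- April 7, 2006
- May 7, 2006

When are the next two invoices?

June 7, 2006; July 7, 2006

Each date is the 7th; the gaps (31, 28, 31, 30) track the month lengths.
The rule is the 7th of each month.
Next: June 2006 → June 7, 2006.
July 2006: July 7, 2006.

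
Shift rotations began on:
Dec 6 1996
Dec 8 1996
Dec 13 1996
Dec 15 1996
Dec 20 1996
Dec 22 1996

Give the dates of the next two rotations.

Dec 27 1996, Dec 29 1996

Gaps: 2, 5, 2, 5, 2 days — not constant, but cyclic with period 2.
The events fall on every Friday and Sunday.
The following Friday is Dec 27 1996.
The following Sunday is Dec 29 1996.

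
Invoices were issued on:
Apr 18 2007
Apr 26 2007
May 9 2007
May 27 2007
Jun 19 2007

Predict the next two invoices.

Gaps: 8, 13, 18, 23 days — each gap is 5 larger than the previous one.
Next gap: 28 days. Jun 19 2007 + 28 days = Jul 17 2007.
Next gap: 33 days. Jul 17 2007 + 33 days = Aug 19 2007.

Jul 17 2007, Aug 19 2007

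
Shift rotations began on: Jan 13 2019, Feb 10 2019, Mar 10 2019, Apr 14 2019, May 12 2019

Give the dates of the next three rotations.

Jun 9 2019, Jul 14 2019, Aug 11 2019

These are Sundays at 28- or 35-day spacing (28, 28, 35, 28).
The pattern: 2nd Sunday of the month.
2nd Sunday of June 2019: Jun 9 2019.
2nd Sunday of July 2019: Jul 14 2019.
August 2019 — 2nd Sunday is Aug 11 2019.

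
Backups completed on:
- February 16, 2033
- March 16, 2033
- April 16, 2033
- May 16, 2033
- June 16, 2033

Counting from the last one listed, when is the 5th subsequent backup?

November 16, 2033

Each date is the 16th; the gaps (28, 31, 30, 31) track the month lengths.
The rule is the 16th of each month.
Next: July 2033 → July 16, 2033.
Next: August 2033 → August 16, 2033.
September 2033: September 16, 2033.
Next: October 2033 → October 16, 2033.
November 2033: November 16, 2033.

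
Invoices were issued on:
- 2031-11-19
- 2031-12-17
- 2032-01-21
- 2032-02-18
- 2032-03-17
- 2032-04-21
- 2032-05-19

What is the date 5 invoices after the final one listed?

These are Wednesdays at 28- or 35-day spacing (28, 35, 28, 28, 35, 28).
The pattern: 3rd Wednesday of the month.
3rd Wednesday of June 2032: 2032-06-16.
3rd Wednesday of July 2032: 2032-07-21.
August 2032 — 3rd Wednesday is 2032-08-18.
September 2032 — 3rd Wednesday is 2032-09-15.
October 2032 — 3rd Wednesday is 2032-10-20.

2032-10-20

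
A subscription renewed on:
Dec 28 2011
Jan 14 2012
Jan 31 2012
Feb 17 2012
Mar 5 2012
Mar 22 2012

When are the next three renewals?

Apr 8 2012, Apr 25 2012, May 12 2012

The spacing is 17, 17, 17, 17, 17 days — always 17 days.
Mar 22 2012 + 17 days = Apr 8 2012.
Apr 8 2012 + 17 days = Apr 25 2012.
Apr 25 2012 + 17 days = May 12 2012.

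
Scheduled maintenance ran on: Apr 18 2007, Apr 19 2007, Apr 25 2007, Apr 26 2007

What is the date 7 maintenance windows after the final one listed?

Every event lands on a Wednesday or Thursday (gaps cycle 1, 6, 1).
So the schedule is: every Wednesday and Thursday.
Next Wednesday: May 2 2007.
The following Thursday is May 3 2007.
Next Wednesday: May 9 2007.
The following Thursday is May 10 2007.
Next Wednesday: May 16 2007.
The following Thursday is May 17 2007.
Next Wednesday: May 23 2007.

May 23 2007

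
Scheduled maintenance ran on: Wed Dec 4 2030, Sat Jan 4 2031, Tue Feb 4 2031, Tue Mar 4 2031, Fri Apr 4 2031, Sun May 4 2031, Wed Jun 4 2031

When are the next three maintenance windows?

Each date is the 4th; the gaps (31, 31, 28, 31, 30, 31) track the month lengths.
The rule is the 4th of each month.
Next: July 2031 → Fri Jul 4 2031.
August 2031: Mon Aug 4 2031.
Next: September 2031 → Thu Sep 4 2031.

Fri Jul 4 2031, Mon Aug 4 2031, Thu Sep 4 2031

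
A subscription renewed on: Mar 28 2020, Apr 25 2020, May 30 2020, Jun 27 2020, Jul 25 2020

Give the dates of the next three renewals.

Aug 29 2020, Sep 26 2020, Oct 31 2020

Every date is a Saturday; gaps 28, 35, 28, 28 days.
Each is the last Saturday of its month (at least one falls on the 29th or later, ruling out '4th Saturday').
Last Saturday of August 2020: Aug 29 2020.
September 2020 ends with Saturday Sep 26 2020.
Last Saturday of October 2020: Oct 31 2020.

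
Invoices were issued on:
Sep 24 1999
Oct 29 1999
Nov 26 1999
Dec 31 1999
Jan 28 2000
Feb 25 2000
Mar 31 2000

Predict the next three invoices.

Apr 28 2000, May 26 2000, Jun 30 2000

All Fridays; the gaps (35, 28, 35, 28, 28, 35) vary with month length.
This is the last Friday of each month.
Last Friday of April 2000: Apr 28 2000.
May 2000 ends with Friday May 26 2000.
Last Friday of June 2000: Jun 30 2000.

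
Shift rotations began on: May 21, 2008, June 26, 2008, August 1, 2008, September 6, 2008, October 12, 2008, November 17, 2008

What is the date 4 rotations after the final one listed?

Gaps between consecutive events: 36, 36, 36, 36, 36 days — a constant 36-day interval.
November 17, 2008 + 36 days = December 23, 2008.
December 23, 2008 + 36 days = January 28, 2009.
January 28, 2009 + 36 days = March 5, 2009.
March 5, 2009 + 36 days = April 10, 2009.

April 10, 2009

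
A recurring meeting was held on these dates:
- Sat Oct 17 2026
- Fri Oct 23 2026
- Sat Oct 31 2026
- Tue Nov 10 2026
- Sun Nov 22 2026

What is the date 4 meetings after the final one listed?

The spacing grows by 2 each time: 6, 8, 10, 12 days.
Next gap: 14 days. Sun Nov 22 2026 + 14 days = Sun Dec 6 2026.
Next gap: 16 days. Sun Dec 6 2026 + 16 days = Tue Dec 22 2026.
Next gap: 18 days. Tue Dec 22 2026 + 18 days = Sat Jan 9 2027.
Next gap: 20 days. Sat Jan 9 2027 + 20 days = Fri Jan 29 2027.

Fri Jan 29 2027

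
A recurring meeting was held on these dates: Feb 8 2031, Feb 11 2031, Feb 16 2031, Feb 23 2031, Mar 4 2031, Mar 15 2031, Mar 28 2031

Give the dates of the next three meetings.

The spacing grows by 2 each time: 3, 5, 7, 9, 11, 13 days.
Next gap: 15 days. Mar 28 2031 + 15 days = Apr 12 2031.
Next gap: 17 days. Apr 12 2031 + 17 days = Apr 29 2031.
Next gap: 19 days. Apr 29 2031 + 19 days = May 18 2031.

Apr 12 2031, Apr 29 2031, May 18 2031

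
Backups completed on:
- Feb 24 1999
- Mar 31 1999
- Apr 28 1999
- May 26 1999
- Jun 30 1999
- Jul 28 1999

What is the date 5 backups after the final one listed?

Dec 29 1999

Every date is a Wednesday; gaps 35, 28, 28, 35, 28 days.
Each is the last Wednesday of its month (at least one falls on the 29th or later, ruling out '4th Wednesday').
August 1999 ends with Wednesday Aug 25 1999.
Last Wednesday of September 1999: Sep 29 1999.
October 1999 ends with Wednesday Oct 27 1999.
Last Wednesday of November 1999: Nov 24 1999.
Last Wednesday of December 1999: Dec 29 1999.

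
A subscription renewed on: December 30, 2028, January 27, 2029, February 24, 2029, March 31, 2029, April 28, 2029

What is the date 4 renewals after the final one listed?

August 25, 2029

All Saturdays; the gaps (28, 28, 35, 28) vary with month length.
This is the last Saturday of each month.
May 2029 ends with Saturday May 26, 2029.
June 2029 ends with Saturday June 30, 2029.
Last Saturday of July 2029: July 28, 2029.
Last Saturday of August 2029: August 25, 2029.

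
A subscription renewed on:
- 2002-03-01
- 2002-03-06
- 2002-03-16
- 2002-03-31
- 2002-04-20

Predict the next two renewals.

The spacing grows by 5 each time: 5, 10, 15, 20 days.
Next gap: 25 days. 2002-04-20 + 25 days = 2002-05-15.
Next gap: 30 days. 2002-05-15 + 30 days = 2002-06-14.

2002-05-15, 2002-06-14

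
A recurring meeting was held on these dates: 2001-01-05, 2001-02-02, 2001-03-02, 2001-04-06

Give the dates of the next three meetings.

Gaps: 28, 28, 35 days — a mix of 28 and 35. Every date is a Friday.
Each is the 1st Friday of its month.
1st Friday of May 2001: 2001-05-04.
June 2001 — 1st Friday is 2001-06-01.
July 2001 — 1st Friday is 2001-07-06.

2001-05-04, 2001-06-01, 2001-07-06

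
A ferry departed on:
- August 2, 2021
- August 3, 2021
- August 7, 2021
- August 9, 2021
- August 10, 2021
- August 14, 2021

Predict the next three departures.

August 16, 2021; August 17, 2021; August 21, 2021

Gaps: 1, 4, 2, 1, 4 days — not constant, but cyclic with period 3.
The events fall on every Monday, Tuesday and Saturday.
The following Monday is August 16, 2021.
Next Tuesday: August 17, 2021.
The following Saturday is August 21, 2021.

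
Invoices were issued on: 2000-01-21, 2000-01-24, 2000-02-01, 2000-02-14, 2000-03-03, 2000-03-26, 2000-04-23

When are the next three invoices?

The spacing grows by 5 each time: 3, 8, 13, 18, 23, 28 days.
Next gap: 33 days. 2000-04-23 + 33 days = 2000-05-26.
Next gap: 38 days. 2000-05-26 + 38 days = 2000-07-03.
Next gap: 43 days. 2000-07-03 + 43 days = 2000-08-15.

2000-05-26, 2000-07-03, 2000-08-15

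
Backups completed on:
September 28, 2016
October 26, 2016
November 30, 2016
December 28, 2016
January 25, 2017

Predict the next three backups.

February 22, 2017; March 29, 2017; April 26, 2017

These are Wednesdays with 28, 35, 28, 28-day gaps.
Each is the final Wednesday of its month — November 30, 2016 is past the 28th, so '4th Wednesday' doesn't fit.
February 2017 ends with Wednesday February 22, 2017.
March 2017 ends with Wednesday March 29, 2017.
Last Wednesday of April 2017: April 26, 2017.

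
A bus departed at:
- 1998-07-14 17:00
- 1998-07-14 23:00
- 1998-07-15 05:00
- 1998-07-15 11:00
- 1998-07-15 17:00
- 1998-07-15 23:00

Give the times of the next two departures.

1998-07-16 05:00, 1998-07-16 11:00

Spacing: 6, 6, 6, 6, 6 h — constant 6 h.
1998-07-15 23:00 + 6 h = 1998-07-16 05:00.
1998-07-16 05:00 + 6 h = 1998-07-16 11:00.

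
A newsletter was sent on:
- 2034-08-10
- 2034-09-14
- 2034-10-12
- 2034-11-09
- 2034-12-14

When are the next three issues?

These are Thursdays at 28- or 35-day spacing (35, 28, 28, 35).
The pattern: 2nd Thursday of the month.
2nd Thursday of January 2035: 2035-01-11.
2nd Thursday of February 2035: 2035-02-08.
2nd Thursday of March 2035: 2035-03-08.

2035-01-11, 2035-02-08, 2035-03-08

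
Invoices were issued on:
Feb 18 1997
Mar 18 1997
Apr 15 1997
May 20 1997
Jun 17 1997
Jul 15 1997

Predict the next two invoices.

Aug 19 1997, Sep 16 1997

Gaps: 28, 28, 35, 28, 28 days — a mix of 28 and 35. Every date is a Tuesday.
Each is the 3rd Tuesday of its month.
August 1997 — 3rd Tuesday is Aug 19 1997.
September 1997 — 3rd Tuesday is Sep 16 1997.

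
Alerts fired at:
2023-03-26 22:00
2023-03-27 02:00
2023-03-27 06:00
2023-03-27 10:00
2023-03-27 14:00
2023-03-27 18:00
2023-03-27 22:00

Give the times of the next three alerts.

2023-03-28 02:00, 2023-03-28 06:00, 2023-03-28 10:00

Spacing: 4, 4, 4, 4, 4, 4 h — constant 4 h.
2023-03-27 22:00 + 4 h = 2023-03-28 02:00.
2023-03-28 02:00 + 4 h = 2023-03-28 06:00.
2023-03-28 06:00 + 4 h = 2023-03-28 10:00.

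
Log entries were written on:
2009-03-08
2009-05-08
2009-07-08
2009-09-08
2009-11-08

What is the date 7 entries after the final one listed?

Each date is the 8th; the gaps (61, 61, 62, 61) track the month lengths.
The rule is the 8th of every 2 months.
Next: January 2010 → 2010-01-08.
March 2010: 2010-03-08.
Next: May 2010 → 2010-05-08.
July 2010: 2010-07-08.
September 2010: 2010-09-08.
November 2010: 2010-11-08.
Next: January 2011 → 2011-01-08.

2011-01-08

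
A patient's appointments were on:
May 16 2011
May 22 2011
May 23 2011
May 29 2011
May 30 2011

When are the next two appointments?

Gaps: 6, 1, 6, 1 days — not constant, but cyclic with period 2.
The events fall on every Monday and Sunday.
Next Sunday: Jun 5 2011.
Next Monday: Jun 6 2011.

Jun 5 2011, Jun 6 2011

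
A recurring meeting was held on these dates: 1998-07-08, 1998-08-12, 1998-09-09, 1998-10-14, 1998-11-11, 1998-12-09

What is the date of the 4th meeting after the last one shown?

1999-04-14

These are Wednesdays at 28- or 35-day spacing (35, 28, 35, 28, 28).
The pattern: 2nd Wednesday of the month.
January 1999 — 2nd Wednesday is 1999-01-13.
February 1999 — 2nd Wednesday is 1999-02-10.
2nd Wednesday of March 1999: 1999-03-10.
2nd Wednesday of April 1999: 1999-04-14.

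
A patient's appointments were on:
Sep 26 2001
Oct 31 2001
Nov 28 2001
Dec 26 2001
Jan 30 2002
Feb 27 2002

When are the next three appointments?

Mar 27 2002, Apr 24 2002, May 29 2002

These are Wednesdays with 35, 28, 28, 35, 28-day gaps.
Each is the final Wednesday of its month — Oct 31 2001 is past the 28th, so '4th Wednesday' doesn't fit.
Last Wednesday of March 2002: Mar 27 2002.
Last Wednesday of April 2002: Apr 24 2002.
May 2002 ends with Wednesday May 29 2002.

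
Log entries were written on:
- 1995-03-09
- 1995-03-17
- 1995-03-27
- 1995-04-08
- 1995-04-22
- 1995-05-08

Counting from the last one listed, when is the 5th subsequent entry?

1995-08-26

The spacing grows by 2 each time: 8, 10, 12, 14, 16 days.
Next gap: 18 days. 1995-05-08 + 18 days = 1995-05-26.
Next gap: 20 days. 1995-05-26 + 20 days = 1995-06-15.
Next gap: 22 days. 1995-06-15 + 22 days = 1995-07-07.
Next gap: 24 days. 1995-07-07 + 24 days = 1995-07-31.
Next gap: 26 days. 1995-07-31 + 26 days = 1995-08-26.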